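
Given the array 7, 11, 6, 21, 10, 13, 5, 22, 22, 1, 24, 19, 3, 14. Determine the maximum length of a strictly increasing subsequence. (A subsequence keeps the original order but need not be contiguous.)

Let dp[i] be the length of the longest such subsequence ending at index i:
i:      1  2  3  4  5  6  7  8  9 10 11 12 13 14
a[i]:   7 11  6 21 10 13  5 22 22  1 24 19  3 14
dp:     1  2  1  3  2  3  1  4  4  1  5  4  2  4
Maximum dp value is 5.

5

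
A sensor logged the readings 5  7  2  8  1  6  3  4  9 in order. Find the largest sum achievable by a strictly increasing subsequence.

Let S[i] be the best sum of a strictly increasing subsequence ending at i:
i:      1  2  3  4  5  6  7  8  9
a[i]:   5  7  2  8  1  6  3  4  9
S:      5 12  2 20  1 11  5  9 29
Maximum is 29 (e.g. 5 + 7 + 8 + 9).

29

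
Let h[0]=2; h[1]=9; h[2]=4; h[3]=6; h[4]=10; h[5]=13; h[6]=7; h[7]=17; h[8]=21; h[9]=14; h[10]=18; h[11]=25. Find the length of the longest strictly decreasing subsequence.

Let dp[i] be the longest strictly decreasing subsequence ending at i:
i:      0  1  2  3  4  5  6  7  8  9 10 11
h[i]:   2  9  4  6 10 13  7 17 21 14 18 25
dp:     1  1  2  2  1  1  2  1  1  2  2  1
Maximum is 2.

2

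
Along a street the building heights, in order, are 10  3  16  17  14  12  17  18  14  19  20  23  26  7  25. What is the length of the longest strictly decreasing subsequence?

4

Negate each value so 'decreasing' becomes 'increasing', then run patience tails on the negated sequence:
-10 → extends → [-10]
-3 → extends → [-10, -3]
-16 → replaces -10 → [-16, -3]
-17 → replaces -16 → [-17, -3]
-14 → replaces -3 → [-17, -14]
-12 → extends → [-17, -14, -12]
-17 → already a tail → [-17, -14, -12]
-18 → replaces -17 → [-18, -14, -12]
-14 → already a tail → [-18, -14, -12]
-19 → replaces -18 → [-19, -14, -12]
-20 → replaces -19 → [-20, -14, -12]
-23 → replaces -20 → [-23, -14, -12]
-26 → replaces -23 → [-26, -14, -12]
-7 → extends → [-26, -14, -12, -7]
-25 → replaces -14 → [-26, -25, -12, -7]
Four tails, so the longest strictly decreasing subsequence of the original has length 4.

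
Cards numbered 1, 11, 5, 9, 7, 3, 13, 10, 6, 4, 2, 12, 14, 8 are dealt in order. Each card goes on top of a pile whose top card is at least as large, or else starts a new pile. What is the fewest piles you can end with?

6

Place each on the leftmost legal pile:
1 → new pile 1 (tops now [1])
11 → new pile 2 (tops now [1, 11])
5 → pile 2 (tops now [1, 5])
9 → new pile 3 (tops now [1, 5, 9])
7 → pile 3 (tops now [1, 5, 7])
3 → pile 2 (tops now [1, 3, 7])
13 → new pile 4 (tops now [1, 3, 7, 13])
10 → pile 4 (tops now [1, 3, 7, 10])
6 → pile 3 (tops now [1, 3, 6, 10])
4 → pile 3 (tops now [1, 3, 4, 10])
2 → pile 2 (tops now [1, 2, 4, 10])
12 → new pile 5 (tops now [1, 2, 4, 10, 12])
14 → new pile 6 (tops now [1, 2, 4, 10, 12, 14])
8 → pile 4 (tops now [1, 2, 4, 8, 12, 14])
Six piles.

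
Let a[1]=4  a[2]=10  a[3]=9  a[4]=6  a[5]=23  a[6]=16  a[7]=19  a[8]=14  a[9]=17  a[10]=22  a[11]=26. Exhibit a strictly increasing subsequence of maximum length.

Patience tails give the LIS length; then backtrack through the dp parents:
4 → extends → [4]
10 → extends → [4, 10]
9 → replaces 10 → [4, 9]
6 → replaces 9 → [4, 6]
23 → extends → [4, 6, 23]
16 → replaces 23 → [4, 6, 16]
19 → extends → [4, 6, 16, 19]
14 → replaces 16 → [4, 6, 14, 19]
17 → replaces 19 → [4, 6, 14, 17]
22 → extends → [4, 6, 14, 17, 22]
26 → extends → [4, 6, 14, 17, 22, 26]
Length 6; one witness is 4, 10, 16, 19, 22, 26.

4, 10, 16, 19, 22, 26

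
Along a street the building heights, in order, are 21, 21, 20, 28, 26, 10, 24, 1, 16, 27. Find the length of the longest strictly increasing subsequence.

Let dp[i] be the length of the longest such subsequence ending at index i:
i:      1  2  3  4  5  6  7  8  9 10
a[i]:  21 21 20 28 26 10 24  1 16 27
dp:     1  1  1  2  2  1  2  1  2  3
Maximum dp value is 3.

3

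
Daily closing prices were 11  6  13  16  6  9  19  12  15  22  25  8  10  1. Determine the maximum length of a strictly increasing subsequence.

Track the smallest tail for each achievable length (strict):
11 → extends → [11]
6 → replaces 11 → [6]
13 → extends → [6, 13]
16 → extends → [6, 13, 16]
6 → already a tail → [6, 13, 16]
9 → replaces 13 → [6, 9, 16]
19 → extends → [6, 9, 16, 19]
12 → replaces 16 → [6, 9, 12, 19]
15 → replaces 19 → [6, 9, 12, 15]
22 → extends → [6, 9, 12, 15, 22]
25 → extends → [6, 9, 12, 15, 22, 25]
8 → replaces 9 → [6, 8, 12, 15, 22, 25]
10 → replaces 12 → [6, 8, 10, 15, 22, 25]
1 → replaces 6 → [1, 8, 10, 15, 22, 25]
Six tails, so the longest strictly increasing subsequence has length 6 (e.g. 11, 13, 16, 19, 22, 25).

6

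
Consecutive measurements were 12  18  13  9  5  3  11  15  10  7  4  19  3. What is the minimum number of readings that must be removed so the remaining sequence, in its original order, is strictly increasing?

Fewest deletions = n − (longest strictly increasing subsequence).
i:      1  2  3  4  5  6  7  8  9 10 11 12 13
a[i]:  12 18 13  9  5  3 11 15 10  7  4 19  3
dp:     1  2  2  1  1  1  2  3  2  2  2  4  1
max dp = 4, so deletions = 13 − 4 = 9.

9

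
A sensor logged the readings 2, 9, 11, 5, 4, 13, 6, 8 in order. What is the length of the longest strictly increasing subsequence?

4

Track the smallest tail for each achievable length (strict):
2 → extends → [2]
9 → extends → [2, 9]
11 → extends → [2, 9, 11]
5 → replaces 9 → [2, 5, 11]
4 → replaces 5 → [2, 4, 11]
13 → extends → [2, 4, 11, 13]
6 → replaces 11 → [2, 4, 6, 13]
8 → replaces 13 → [2, 4, 6, 8]
Four tails, so the longest strictly increasing subsequence has length 4 (e.g. 2, 9, 11, 13).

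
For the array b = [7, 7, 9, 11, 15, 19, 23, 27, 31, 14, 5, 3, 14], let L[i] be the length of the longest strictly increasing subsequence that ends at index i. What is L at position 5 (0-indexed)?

dp[i] = 1 + max{dp[j] : j<i, b[j]<b[i]} (or 1 if no such j):
i:      0  1  2  3  4  5  6  7  8  9 10 11 12
b[i]:   7  7  9 11 15 19 23 27 31 14  5  3 14
dp:     1  1  2  3  4  5  6  7  8  4  1  1  4
At index 5 the value is 5.

5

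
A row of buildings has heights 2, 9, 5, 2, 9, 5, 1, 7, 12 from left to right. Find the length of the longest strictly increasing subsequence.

Track the smallest tail for each achievable length (strict):
2 → extends → [2]
9 → extends → [2, 9]
5 → replaces 9 → [2, 5]
2 → already a tail → [2, 5]
9 → extends → [2, 5, 9]
5 → already a tail → [2, 5, 9]
1 → replaces 2 → [1, 5, 9]
7 → replaces 9 → [1, 5, 7]
12 → extends → [1, 5, 7, 12]
Four tails, so the longest strictly increasing subsequence has length 4 (e.g. 2, 5, 9, 12).

4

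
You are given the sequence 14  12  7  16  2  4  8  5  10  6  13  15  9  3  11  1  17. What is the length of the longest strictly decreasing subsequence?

Negate each value so 'decreasing' becomes 'increasing', then run patience tails on the negated sequence:
-14 → extends → [-14]
-12 → extends → [-14, -12]
-7 → extends → [-14, -12, -7]
-16 → replaces -14 → [-16, -12, -7]
-2 → extends → [-16, -12, -7, -2]
-4 → replaces -2 → [-16, -12, -7, -4]
-8 → replaces -7 → [-16, -12, -8, -4]
-5 → replaces -4 → [-16, -12, -8, -5]
-10 → replaces -8 → [-16, -12, -10, -5]
-6 → replaces -5 → [-16, -12, -10, -6]
-13 → replaces -12 → [-16, -13, -10, -6]
-15 → replaces -13 → [-16, -15, -10, -6]
-9 → replaces -6 → [-16, -15, -10, -9]
-3 → extends → [-16, -15, -10, -9, -3]
-11 → replaces -10 → [-16, -15, -11, -9, -3]
-1 → extends → [-16, -15, -11, -9, -3, -1]
-17 → replaces -16 → [-17, -15, -11, -9, -3, -1]
Six tails, so the longest strictly decreasing subsequence of the original has length 6.

6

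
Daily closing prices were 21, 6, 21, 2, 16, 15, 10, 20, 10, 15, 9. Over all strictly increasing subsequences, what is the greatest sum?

Let S[i] be the best sum of a strictly increasing subsequence ending at i:
i:      1  2  3  4  5  6  7  8  9 10 11
a[i]:  21  6 21  2 16 15 10 20 10 15  9
S:     21  6 27  2 22 21 16 42 16 31 15
Maximum is 42 (e.g. 6 + 16 + 20).

42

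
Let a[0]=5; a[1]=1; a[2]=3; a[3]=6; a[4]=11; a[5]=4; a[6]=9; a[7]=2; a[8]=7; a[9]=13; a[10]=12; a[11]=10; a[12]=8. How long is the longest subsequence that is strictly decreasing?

Negate each value so 'decreasing' becomes 'increasing', then run patience tails on the negated sequence:
-5 → extends → [-5]
-1 → extends → [-5, -1]
-3 → replaces -1 → [-5, -3]
-6 → replaces -5 → [-6, -3]
-11 → replaces -6 → [-11, -3]
-4 → replaces -3 → [-11, -4]
-9 → replaces -4 → [-11, -9]
-2 → extends → [-11, -9, -2]
-7 → replaces -2 → [-11, -9, -7]
-13 → replaces -11 → [-13, -9, -7]
-12 → replaces -9 → [-13, -12, -7]
-10 → replaces -7 → [-13, -12, -10]
-8 → extends → [-13, -12, -10, -8]
Four tails, so the longest strictly decreasing subsequence of the original has length 4.

4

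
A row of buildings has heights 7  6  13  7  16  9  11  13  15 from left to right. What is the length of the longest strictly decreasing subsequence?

Let dp[i] be the longest strictly decreasing subsequence ending at i:
i:      1  2  3  4  5  6  7  8  9
a[i]:   7  6 13  7 16  9 11 13 15
dp:     1  2  1  2  1  2  2  2  2
Maximum is 2.

2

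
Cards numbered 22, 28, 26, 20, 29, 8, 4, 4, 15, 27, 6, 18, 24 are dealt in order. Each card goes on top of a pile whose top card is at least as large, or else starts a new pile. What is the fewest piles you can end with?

4

Place each on the leftmost legal pile:
22 → new pile 1 (tops now [22])
28 → new pile 2 (tops now [22, 28])
26 → pile 2 (tops now [22, 26])
20 → pile 1 (tops now [20, 26])
29 → new pile 3 (tops now [20, 26, 29])
8 → pile 1 (tops now [8, 26, 29])
4 → pile 1 (tops now [4, 26, 29])
4 → pile 1 (tops now [4, 26, 29])
15 → pile 2 (tops now [4, 15, 29])
27 → pile 3 (tops now [4, 15, 27])
6 → pile 2 (tops now [4, 6, 27])
18 → pile 3 (tops now [4, 6, 18])
24 → new pile 4 (tops now [4, 6, 18, 24])
Four piles.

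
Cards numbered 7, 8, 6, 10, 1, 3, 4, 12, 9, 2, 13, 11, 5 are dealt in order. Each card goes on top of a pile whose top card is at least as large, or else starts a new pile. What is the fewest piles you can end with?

5

The minimum number of non-increasing subsequences covering a sequence equals the length of its longest strictly increasing subsequence.
LIS length is 5 (e.g. 7, 8, 10, 12, 13), so 5 piles are needed.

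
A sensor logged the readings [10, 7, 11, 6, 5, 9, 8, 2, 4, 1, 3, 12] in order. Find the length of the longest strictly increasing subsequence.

3

Let dp[i] be the length of the longest such subsequence ending at index i:
i:      1  2  3  4  5  6  7  8  9 10 11 12
a[i]:  10  7 11  6  5  9  8  2  4  1  3 12
dp:     1  1  2  1  1  2  2  1  2  1  2  3
Maximum dp value is 3.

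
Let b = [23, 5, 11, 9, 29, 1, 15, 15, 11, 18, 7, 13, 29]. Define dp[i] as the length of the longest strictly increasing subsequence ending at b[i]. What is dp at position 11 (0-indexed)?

dp[i] = 1 + max{dp[j] : j<i, b[j]<b[i]} (or 1 if no such j):
i:      0  1  2  3  4  5  6  7  8  9 10 11 12
b[i]:  23  5 11  9 29  1 15 15 11 18  7 13 29
dp:     1  1  2  2  3  1  3  3  3  4  2  4  5
At index 11 the value is 4.

4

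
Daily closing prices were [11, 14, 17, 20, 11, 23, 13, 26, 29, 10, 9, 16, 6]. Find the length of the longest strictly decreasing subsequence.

5

Negate each value so 'decreasing' becomes 'increasing', then run patience tails on the negated sequence:
-11 → extends → [-11]
-14 → replaces -11 → [-14]
-17 → replaces -14 → [-17]
-20 → replaces -17 → [-20]
-11 → extends → [-20, -11]
-23 → replaces -20 → [-23, -11]
-13 → replaces -11 → [-23, -13]
-26 → replaces -23 → [-26, -13]
-29 → replaces -26 → [-29, -13]
-10 → extends → [-29, -13, -10]
-9 → extends → [-29, -13, -10, -9]
-16 → replaces -13 → [-29, -16, -10, -9]
-6 → extends → [-29, -16, -10, -9, -6]
Five tails, so the longest strictly decreasing subsequence of the original has length 5.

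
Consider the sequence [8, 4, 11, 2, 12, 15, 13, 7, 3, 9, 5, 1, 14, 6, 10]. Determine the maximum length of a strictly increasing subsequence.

Track the smallest tail for each achievable length (strict):
8 → extends → [8]
4 → replaces 8 → [4]
11 → extends → [4, 11]
2 → replaces 4 → [2, 11]
12 → extends → [2, 11, 12]
15 → extends → [2, 11, 12, 15]
13 → replaces 15 → [2, 11, 12, 13]
7 → replaces 11 → [2, 7, 12, 13]
3 → replaces 7 → [2, 3, 12, 13]
9 → replaces 12 → [2, 3, 9, 13]
5 → replaces 9 → [2, 3, 5, 13]
1 → replaces 2 → [1, 3, 5, 13]
14 → extends → [1, 3, 5, 13, 14]
6 → replaces 13 → [1, 3, 5, 6, 14]
10 → replaces 14 → [1, 3, 5, 6, 10]
Five tails, so the longest strictly increasing subsequence has length 5 (e.g. 8, 11, 12, 13, 14).

5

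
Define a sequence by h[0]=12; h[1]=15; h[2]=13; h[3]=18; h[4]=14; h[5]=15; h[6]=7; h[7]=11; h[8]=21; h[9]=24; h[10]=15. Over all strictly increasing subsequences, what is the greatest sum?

99

Let S[i] be the best sum of a strictly increasing subsequence ending at i:
i:      0  1  2  3  4  5  6  7  8  9 10
h[i]:  12 15 13 18 14 15  7 11 21 24 15
S:     12 27 25 45 39 54  7 18 75 99 54
Maximum is 99 (e.g. 12 + 13 + 14 + 15 + 21 + 24).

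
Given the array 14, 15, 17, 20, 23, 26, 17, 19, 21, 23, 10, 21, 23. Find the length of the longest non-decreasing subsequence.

Track the smallest tail for each achievable length (allowing ties):
14 → extends → [14]
15 → extends → [14, 15]
17 → extends → [14, 15, 17]
20 → extends → [14, 15, 17, 20]
23 → extends → [14, 15, 17, 20, 23]
26 → extends → [14, 15, 17, 20, 23, 26]
17 → replaces 20 → [14, 15, 17, 17, 23, 26]
19 → replaces 23 → [14, 15, 17, 17, 19, 26]
21 → replaces 26 → [14, 15, 17, 17, 19, 21]
23 → extends → [14, 15, 17, 17, 19, 21, 23]
10 → replaces 14 → [10, 15, 17, 17, 19, 21, 23]
21 → replaces 23 → [10, 15, 17, 17, 19, 21, 21]
23 → extends → [10, 15, 17, 17, 19, 21, 21, 23]
Eight tails, so the longest non-decreasing subsequence has length 8 (e.g. 14, 15, 17, 17, 19, 21, 23, 23).

8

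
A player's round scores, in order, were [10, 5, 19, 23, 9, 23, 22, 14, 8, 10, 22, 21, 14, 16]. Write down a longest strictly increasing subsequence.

Patience tails give the LIS length; then backtrack through the dp parents:
10 → extends → [10]
5 → replaces 10 → [5]
19 → extends → [5, 19]
23 → extends → [5, 19, 23]
9 → replaces 19 → [5, 9, 23]
23 → already a tail → [5, 9, 23]
22 → replaces 23 → [5, 9, 22]
14 → replaces 22 → [5, 9, 14]
8 → replaces 9 → [5, 8, 14]
10 → replaces 14 → [5, 8, 10]
22 → extends → [5, 8, 10, 22]
21 → replaces 22 → [5, 8, 10, 21]
14 → replaces 21 → [5, 8, 10, 14]
16 → extends → [5, 8, 10, 14, 16]
Length 5; one witness is 5, 9, 10, 14, 16.

5, 9, 10, 14, 16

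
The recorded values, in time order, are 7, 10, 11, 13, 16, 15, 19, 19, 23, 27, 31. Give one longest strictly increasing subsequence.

7, 10, 11, 13, 16, 19, 23, 27, 31

Patience tails give the LIS length; then backtrack through the dp parents:
7 → extends → [7]
10 → extends → [7, 10]
11 → extends → [7, 10, 11]
13 → extends → [7, 10, 11, 13]
16 → extends → [7, 10, 11, 13, 16]
15 → replaces 16 → [7, 10, 11, 13, 15]
19 → extends → [7, 10, 11, 13, 15, 19]
19 → already a tail → [7, 10, 11, 13, 15, 19]
23 → extends → [7, 10, 11, 13, 15, 19, 23]
27 → extends → [7, 10, 11, 13, 15, 19, 23, 27]
31 → extends → [7, 10, 11, 13, 15, 19, 23, 27, 31]
Length 9; one witness is 7, 10, 11, 13, 16, 19, 23, 27, 31.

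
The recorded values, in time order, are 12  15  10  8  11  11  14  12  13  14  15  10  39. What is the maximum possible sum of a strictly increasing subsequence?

114

Let S[i] be the best sum of a strictly increasing subsequence ending at i:
i:       1   2   3   4   5   6   7   8   9  10  11  12  13
a[i]:   12  15  10   8  11  11  14  12  13  14  15  10  39
S:      12  27  10   8  21  21  35  33  46  60  75  18 114
Maximum is 114 (e.g. 10 + 11 + 12 + 13 + 14 + 15 + 39).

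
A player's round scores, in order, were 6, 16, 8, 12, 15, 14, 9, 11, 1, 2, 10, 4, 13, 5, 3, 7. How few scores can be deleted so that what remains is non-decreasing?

11

Fewest deletions = n − (longest non-decreasing subsequence).
i:      1  2  3  4  5  6  7  8  9 10 11 12 13 14 15 16
a[i]:   6 16  8 12 15 14  9 11  1  2 10  4 13  5  3  7
dp:     1  2  2  3  4  4  3  4  1  2  4  3  5  4  3  5
max dp = 5, so deletions = 16 − 5 = 11.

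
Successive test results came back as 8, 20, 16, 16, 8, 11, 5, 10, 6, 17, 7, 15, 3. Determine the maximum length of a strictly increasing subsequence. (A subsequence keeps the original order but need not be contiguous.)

Track the smallest tail for each achievable length (strict):
8 → extends → [8]
20 → extends → [8, 20]
16 → replaces 20 → [8, 16]
16 → already a tail → [8, 16]
8 → already a tail → [8, 16]
11 → replaces 16 → [8, 11]
5 → replaces 8 → [5, 11]
10 → replaces 11 → [5, 10]
6 → replaces 10 → [5, 6]
17 → extends → [5, 6, 17]
7 → replaces 17 → [5, 6, 7]
15 → extends → [5, 6, 7, 15]
3 → replaces 5 → [3, 6, 7, 15]
Four tails, so the longest strictly increasing subsequence has length 4 (e.g. 5, 6, 7, 15).

4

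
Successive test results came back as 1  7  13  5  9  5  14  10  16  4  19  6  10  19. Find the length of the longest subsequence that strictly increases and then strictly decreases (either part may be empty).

7

inc[i] = longest strictly increasing subsequence ending at i; dec[i] = longest strictly decreasing subsequence starting at i:
i:      1  2  3  4  5  6  7  8  9 10 11 12 13 14
a[i]:   1  7 13  5  9  5 14 10 16  4 19  6 10 19
inc:    1  2  3  2  3  2  4  4  5  2  6  3  4  6
dec:    1  3  4  2  3  2  3  2  2  1  2  1  1  1
Best peak at i=11 (value 19): inc=6, dec=2, length 6+2−1 = 7.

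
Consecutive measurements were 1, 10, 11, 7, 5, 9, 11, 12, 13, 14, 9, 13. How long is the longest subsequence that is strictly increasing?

7

Let dp[i] be the length of the longest such subsequence ending at index i:
i:      1  2  3  4  5  6  7  8  9 10 11 12
a[i]:   1 10 11  7  5  9 11 12 13 14  9 13
dp:     1  2  3  2  2  3  4  5  6  7  3  6
Maximum dp value is 7.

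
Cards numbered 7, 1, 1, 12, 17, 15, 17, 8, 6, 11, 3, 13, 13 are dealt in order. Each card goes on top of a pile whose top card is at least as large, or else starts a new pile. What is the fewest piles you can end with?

4

Place each on the leftmost legal pile:
7 → new pile 1 (tops now [7])
1 → pile 1 (tops now [1])
1 → pile 1 (tops now [1])
12 → new pile 2 (tops now [1, 12])
17 → new pile 3 (tops now [1, 12, 17])
15 → pile 3 (tops now [1, 12, 15])
17 → new pile 4 (tops now [1, 12, 15, 17])
8 → pile 2 (tops now [1, 8, 15, 17])
6 → pile 2 (tops now [1, 6, 15, 17])
11 → pile 3 (tops now [1, 6, 11, 17])
3 → pile 2 (tops now [1, 3, 11, 17])
13 → pile 4 (tops now [1, 3, 11, 13])
13 → pile 4 (tops now [1, 3, 11, 13])
Four piles.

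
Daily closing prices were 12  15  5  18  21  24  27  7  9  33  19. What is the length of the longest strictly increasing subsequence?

7

Let dp[i] be the length of the longest such subsequence ending at index i:
i:      1  2  3  4  5  6  7  8  9 10 11
a[i]:  12 15  5 18 21 24 27  7  9 33 19
dp:     1  2  1  3  4  5  6  2  3  7  4
Maximum dp value is 7.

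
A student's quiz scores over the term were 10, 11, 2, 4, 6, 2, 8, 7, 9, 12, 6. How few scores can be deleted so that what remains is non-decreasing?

Fewest deletions = n − (longest non-decreasing subsequence).
i:      1  2  3  4  5  6  7  8  9 10 11
a[i]:  10 11  2  4  6  2  8  7  9 12  6
dp:     1  2  1  2  3  2  4  4  5  6  4
max dp = 6, so deletions = 11 − 6 = 5.

5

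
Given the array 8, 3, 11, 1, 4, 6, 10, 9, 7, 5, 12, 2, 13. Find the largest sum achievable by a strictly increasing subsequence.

Let S[i] be the best sum of a strictly increasing subsequence ending at i:
i:      1  2  3  4  5  6  7  8  9 10 11 12 13
a[i]:   8  3 11  1  4  6 10  9  7  5 12  2 13
S:      8  3 19  1  7 13 23 22 20 12 35  3 48
Maximum is 48 (e.g. 3 + 4 + 6 + 10 + 12 + 13).

48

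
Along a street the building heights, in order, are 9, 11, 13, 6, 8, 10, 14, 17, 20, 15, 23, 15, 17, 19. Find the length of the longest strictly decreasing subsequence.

2

Negate each value so 'decreasing' becomes 'increasing', then run patience tails on the negated sequence:
-9 → extends → [-9]
-11 → replaces -9 → [-11]
-13 → replaces -11 → [-13]
-6 → extends → [-13, -6]
-8 → replaces -6 → [-13, -8]
-10 → replaces -8 → [-13, -10]
-14 → replaces -13 → [-14, -10]
-17 → replaces -14 → [-17, -10]
-20 → replaces -17 → [-20, -10]
-15 → replaces -10 → [-20, -15]
-23 → replaces -20 → [-23, -15]
-15 → already a tail → [-23, -15]
-17 → replaces -15 → [-23, -17]
-19 → replaces -17 → [-23, -19]
Two tails, so the longest strictly decreasing subsequence of the original has length 2.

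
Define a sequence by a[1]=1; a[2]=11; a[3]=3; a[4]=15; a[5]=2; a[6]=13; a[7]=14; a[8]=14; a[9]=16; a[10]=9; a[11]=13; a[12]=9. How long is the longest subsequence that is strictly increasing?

Track the smallest tail for each achievable length (strict):
1 → extends → [1]
11 → extends → [1, 11]
3 → replaces 11 → [1, 3]
15 → extends → [1, 3, 15]
2 → replaces 3 → [1, 2, 15]
13 → replaces 15 → [1, 2, 13]
14 → extends → [1, 2, 13, 14]
14 → already a tail → [1, 2, 13, 14]
16 → extends → [1, 2, 13, 14, 16]
9 → replaces 13 → [1, 2, 9, 14, 16]
13 → replaces 14 → [1, 2, 9, 13, 16]
9 → already a tail → [1, 2, 9, 13, 16]
Five tails, so the longest strictly increasing subsequence has length 5 (e.g. 1, 11, 13, 14, 16).

5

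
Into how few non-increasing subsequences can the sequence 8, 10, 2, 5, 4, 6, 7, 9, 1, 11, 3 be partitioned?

6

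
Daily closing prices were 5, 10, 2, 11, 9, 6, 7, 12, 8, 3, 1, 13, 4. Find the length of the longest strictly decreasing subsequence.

Negate each value so 'decreasing' becomes 'increasing', then run patience tails on the negated sequence:
-5 → extends → [-5]
-10 → replaces -5 → [-10]
-2 → extends → [-10, -2]
-11 → replaces -10 → [-11, -2]
-9 → replaces -2 → [-11, -9]
-6 → extends → [-11, -9, -6]
-7 → replaces -6 → [-11, -9, -7]
-12 → replaces -11 → [-12, -9, -7]
-8 → replaces -7 → [-12, -9, -8]
-3 → extends → [-12, -9, -8, -3]
-1 → extends → [-12, -9, -8, -3, -1]
-13 → replaces -12 → [-13, -9, -8, -3, -1]
-4 → replaces -3 → [-13, -9, -8, -4, -1]
Five tails, so the longest strictly decreasing subsequence of the original has length 5.

5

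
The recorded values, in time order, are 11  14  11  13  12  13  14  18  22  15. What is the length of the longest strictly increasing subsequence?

Let dp[i] be the length of the longest such subsequence ending at index i:
i:      1  2  3  4  5  6  7  8  9 10
a[i]:  11 14 11 13 12 13 14 18 22 15
dp:     1  2  1  2  2  3  4  5  6  5
Maximum dp value is 6.

6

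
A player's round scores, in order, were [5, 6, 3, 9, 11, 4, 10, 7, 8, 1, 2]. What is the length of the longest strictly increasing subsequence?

4

Track the smallest tail for each achievable length (strict):
5 → extends → [5]
6 → extends → [5, 6]
3 → replaces 5 → [3, 6]
9 → extends → [3, 6, 9]
11 → extends → [3, 6, 9, 11]
4 → replaces 6 → [3, 4, 9, 11]
10 → replaces 11 → [3, 4, 9, 10]
7 → replaces 9 → [3, 4, 7, 10]
8 → replaces 10 → [3, 4, 7, 8]
1 → replaces 3 → [1, 4, 7, 8]
2 → replaces 4 → [1, 2, 7, 8]
Four tails, so the longest strictly increasing subsequence has length 4 (e.g. 5, 6, 9, 11).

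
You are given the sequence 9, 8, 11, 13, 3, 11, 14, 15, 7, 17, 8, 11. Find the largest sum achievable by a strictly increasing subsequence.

79

Let S[i] be the best sum of a strictly increasing subsequence ending at i:
i:      1  2  3  4  5  6  7  8  9 10 11 12
a[i]:   9  8 11 13  3 11 14 15  7 17  8 11
S:      9  8 20 33  3 20 47 62 10 79 18 29
Maximum is 79 (e.g. 9 + 11 + 13 + 14 + 15 + 17).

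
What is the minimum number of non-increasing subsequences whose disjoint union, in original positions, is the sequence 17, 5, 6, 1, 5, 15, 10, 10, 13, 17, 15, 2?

Place each on the leftmost legal pile:
17 → new pile 1 (tops now [17])
5 → pile 1 (tops now [5])
6 → new pile 2 (tops now [5, 6])
1 → pile 1 (tops now [1, 6])
5 → pile 2 (tops now [1, 5])
15 → new pile 3 (tops now [1, 5, 15])
10 → pile 3 (tops now [1, 5, 10])
10 → pile 3 (tops now [1, 5, 10])
13 → new pile 4 (tops now [1, 5, 10, 13])
17 → new pile 5 (tops now [1, 5, 10, 13, 17])
15 → pile 5 (tops now [1, 5, 10, 13, 15])
2 → pile 2 (tops now [1, 2, 10, 13, 15])
Five piles.

5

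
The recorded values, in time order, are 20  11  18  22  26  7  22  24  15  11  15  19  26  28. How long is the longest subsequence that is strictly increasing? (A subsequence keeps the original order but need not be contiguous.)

6

Track the smallest tail for each achievable length (strict):
20 → extends → [20]
11 → replaces 20 → [11]
18 → extends → [11, 18]
22 → extends → [11, 18, 22]
26 → extends → [11, 18, 22, 26]
7 → replaces 11 → [7, 18, 22, 26]
22 → already a tail → [7, 18, 22, 26]
24 → replaces 26 → [7, 18, 22, 24]
15 → replaces 18 → [7, 15, 22, 24]
11 → replaces 15 → [7, 11, 22, 24]
15 → replaces 22 → [7, 11, 15, 24]
19 → replaces 24 → [7, 11, 15, 19]
26 → extends → [7, 11, 15, 19, 26]
28 → extends → [7, 11, 15, 19, 26, 28]
Six tails, so the longest strictly increasing subsequence has length 6 (e.g. 11, 18, 22, 24, 26, 28).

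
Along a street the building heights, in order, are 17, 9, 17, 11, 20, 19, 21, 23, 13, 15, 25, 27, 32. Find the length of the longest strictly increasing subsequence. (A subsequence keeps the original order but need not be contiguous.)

Let dp[i] be the length of the longest such subsequence ending at index i:
i:      1  2  3  4  5  6  7  8  9 10 11 12 13
a[i]:  17  9 17 11 20 19 21 23 13 15 25 27 32
dp:     1  1  2  2  3  3  4  5  3  4  6  7  8
Maximum dp value is 8.

8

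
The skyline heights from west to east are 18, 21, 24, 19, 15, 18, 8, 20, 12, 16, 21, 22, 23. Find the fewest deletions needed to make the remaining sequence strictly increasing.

7

Fewest deletions = n − (longest strictly increasing subsequence).
i:      1  2  3  4  5  6  7  8  9 10 11 12 13
a[i]:  18 21 24 19 15 18  8 20 12 16 21 22 23
dp:     1  2  3  2  1  2  1  3  2  3  4  5  6
max dp = 6, so deletions = 13 − 6 = 7.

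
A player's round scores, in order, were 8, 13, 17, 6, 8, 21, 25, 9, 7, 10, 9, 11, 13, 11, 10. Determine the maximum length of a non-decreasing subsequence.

6

Let dp[i] be the length of the longest such subsequence ending at index i:
i:      1  2  3  4  5  6  7  8  9 10 11 12 13 14 15
a[i]:   8 13 17  6  8 21 25  9  7 10  9 11 13 11 10
dp:     1  2  3  1  2  4  5  3  2  4  4  5  6  6  5
Maximum dp value is 6.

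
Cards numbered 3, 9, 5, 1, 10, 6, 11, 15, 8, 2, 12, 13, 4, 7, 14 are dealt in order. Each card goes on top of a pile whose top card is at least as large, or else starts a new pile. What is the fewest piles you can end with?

7

The minimum number of non-increasing subsequences covering a sequence equals the length of its longest strictly increasing subsequence.
LIS length is 7 (e.g. 3, 9, 10, 11, 12, 13, 14), so 7 piles are needed.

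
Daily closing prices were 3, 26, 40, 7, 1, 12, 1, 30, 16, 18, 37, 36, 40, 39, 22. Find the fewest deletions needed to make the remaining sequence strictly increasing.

8

Fewest deletions = n − (longest strictly increasing subsequence).
Patience tails:
3 → extends → [3]
26 → extends → [3, 26]
40 → extends → [3, 26, 40]
7 → replaces 26 → [3, 7, 40]
1 → replaces 3 → [1, 7, 40]
12 → replaces 40 → [1, 7, 12]
1 → already a tail → [1, 7, 12]
30 → extends → [1, 7, 12, 30]
16 → replaces 30 → [1, 7, 12, 16]
18 → extends → [1, 7, 12, 16, 18]
37 → extends → [1, 7, 12, 16, 18, 37]
36 → replaces 37 → [1, 7, 12, 16, 18, 36]
40 → extends → [1, 7, 12, 16, 18, 36, 40]
39 → replaces 40 → [1, 7, 12, 16, 18, 36, 39]
22 → replaces 36 → [1, 7, 12, 16, 18, 22, 39]
Longest strictly increasing subsequence has length 7, so deletions = 15 − 7 = 8.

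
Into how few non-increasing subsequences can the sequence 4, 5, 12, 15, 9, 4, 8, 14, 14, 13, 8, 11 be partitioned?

The minimum number of non-increasing subsequences covering a sequence equals the length of its longest strictly increasing subsequence.
LIS length is 4 (e.g. 4, 5, 12, 15), so 4 piles are needed.

4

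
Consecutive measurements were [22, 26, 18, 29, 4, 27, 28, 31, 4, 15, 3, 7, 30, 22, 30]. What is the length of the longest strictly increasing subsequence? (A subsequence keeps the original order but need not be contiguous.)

5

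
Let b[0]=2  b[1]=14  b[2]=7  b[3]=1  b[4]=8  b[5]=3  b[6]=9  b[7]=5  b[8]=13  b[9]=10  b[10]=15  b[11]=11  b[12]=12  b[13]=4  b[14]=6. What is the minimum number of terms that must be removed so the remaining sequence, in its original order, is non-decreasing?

Fewest deletions = n − (longest non-decreasing subsequence).
Patience tails:
2 → extends → [2]
14 → extends → [2, 14]
7 → replaces 14 → [2, 7]
1 → replaces 2 → [1, 7]
8 → extends → [1, 7, 8]
3 → replaces 7 → [1, 3, 8]
9 → extends → [1, 3, 8, 9]
5 → replaces 8 → [1, 3, 5, 9]
13 → extends → [1, 3, 5, 9, 13]
10 → replaces 13 → [1, 3, 5, 9, 10]
15 → extends → [1, 3, 5, 9, 10, 15]
11 → replaces 15 → [1, 3, 5, 9, 10, 11]
12 → extends → [1, 3, 5, 9, 10, 11, 12]
4 → replaces 5 → [1, 3, 4, 9, 10, 11, 12]
6 → replaces 9 → [1, 3, 4, 6, 10, 11, 12]
Longest non-decreasing subsequence has length 7, so deletions = 15 − 7 = 8.

8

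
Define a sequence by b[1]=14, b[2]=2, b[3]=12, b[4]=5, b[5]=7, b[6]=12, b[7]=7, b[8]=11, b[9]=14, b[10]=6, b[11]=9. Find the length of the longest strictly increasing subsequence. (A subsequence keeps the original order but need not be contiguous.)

Let dp[i] be the length of the longest such subsequence ending at index i:
i:      1  2  3  4  5  6  7  8  9 10 11
b[i]:  14  2 12  5  7 12  7 11 14  6  9
dp:     1  1  2  2  3  4  3  4  5  3  4
Maximum dp value is 5.

5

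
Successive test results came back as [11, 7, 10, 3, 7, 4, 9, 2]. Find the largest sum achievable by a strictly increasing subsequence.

19

Let S[i] be the best sum of a strictly increasing subsequence ending at i:
i:      1  2  3  4  5  6  7  8
a[i]:  11  7 10  3  7  4  9  2
S:     11  7 17  3 10  7 19  2
Maximum is 19 (e.g. 3 + 7 + 9).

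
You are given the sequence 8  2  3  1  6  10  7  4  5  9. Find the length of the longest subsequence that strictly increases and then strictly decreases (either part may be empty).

inc[i] = longest strictly increasing subsequence ending at i; dec[i] = longest strictly decreasing subsequence starting at i:
i:      1  2  3  4  5  6  7  8  9 10
a[i]:   8  2  3  1  6 10  7  4  5  9
inc:    1  1  2  1  3  4  4  3  4  5
dec:    3  2  2  1  2  3  2  1  1  1
Best peak at i=6 (value 10): inc=4, dec=3, length 4+3−1 = 6.

6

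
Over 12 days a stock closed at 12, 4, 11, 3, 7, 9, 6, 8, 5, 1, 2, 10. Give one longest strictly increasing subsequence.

Patience tails give the LIS length; then backtrack through the dp parents:
12 → extends → [12]
4 → replaces 12 → [4]
11 → extends → [4, 11]
3 → replaces 4 → [3, 11]
7 → replaces 11 → [3, 7]
9 → extends → [3, 7, 9]
6 → replaces 7 → [3, 6, 9]
8 → replaces 9 → [3, 6, 8]
5 → replaces 6 → [3, 5, 8]
1 → replaces 3 → [1, 5, 8]
2 → replaces 5 → [1, 2, 8]
10 → extends → [1, 2, 8, 10]
Length 4; one witness is 4, 7, 9, 10.

4, 7, 9, 10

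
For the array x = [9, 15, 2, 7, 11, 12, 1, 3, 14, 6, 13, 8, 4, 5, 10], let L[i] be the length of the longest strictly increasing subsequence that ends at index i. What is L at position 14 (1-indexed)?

dp[i] = 1 + max{dp[j] : j<i, x[j]<x[i]} (or 1 if no such j):
i:      1  2  3  4  5  6  7  8  9 10 11 12 13 14 15
x[i]:   9 15  2  7 11 12  1  3 14  6 13  8  4  5 10
dp:     1  2  1  2  3  4  1  2  5  3  5  4  3  4  5
At index 14 the value is 4.

4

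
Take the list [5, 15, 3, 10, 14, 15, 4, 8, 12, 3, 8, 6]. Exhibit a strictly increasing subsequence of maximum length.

5, 10, 14, 15

Patience tails give the LIS length; then backtrack through the dp parents:
5 → extends → [5]
15 → extends → [5, 15]
3 → replaces 5 → [3, 15]
10 → replaces 15 → [3, 10]
14 → extends → [3, 10, 14]
15 → extends → [3, 10, 14, 15]
4 → replaces 10 → [3, 4, 14, 15]
8 → replaces 14 → [3, 4, 8, 15]
12 → replaces 15 → [3, 4, 8, 12]
3 → already a tail → [3, 4, 8, 12]
8 → already a tail → [3, 4, 8, 12]
6 → replaces 8 → [3, 4, 6, 12]
Length 4; one witness is 5, 10, 14, 15.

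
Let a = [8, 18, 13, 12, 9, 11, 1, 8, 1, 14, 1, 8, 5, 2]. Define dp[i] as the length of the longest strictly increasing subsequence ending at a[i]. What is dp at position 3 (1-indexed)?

dp[i] = 1 + max{dp[j] : j<i, a[j]<a[i]} (or 1 if no such j):
i:      1  2  3  4  5  6  7  8  9 10 11 12 13 14
a[i]:   8 18 13 12  9 11  1  8  1 14  1  8  5  2
dp:     1  2  2  2  2  3  1  2  1  4  1  2  2  2
At index 3 the value is 2.

2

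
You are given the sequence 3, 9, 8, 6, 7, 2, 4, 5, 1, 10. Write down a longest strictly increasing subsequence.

3, 6, 7, 10

Patience tails give the LIS length; then backtrack through the dp parents:
3 → extends → [3]
9 → extends → [3, 9]
8 → replaces 9 → [3, 8]
6 → replaces 8 → [3, 6]
7 → extends → [3, 6, 7]
2 → replaces 3 → [2, 6, 7]
4 → replaces 6 → [2, 4, 7]
5 → replaces 7 → [2, 4, 5]
1 → replaces 2 → [1, 4, 5]
10 → extends → [1, 4, 5, 10]
Length 4; one witness is 3, 6, 7, 10.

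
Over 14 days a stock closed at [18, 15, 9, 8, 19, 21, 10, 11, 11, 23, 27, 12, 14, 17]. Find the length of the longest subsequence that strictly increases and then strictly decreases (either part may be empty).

6

inc[i] = longest strictly increasing subsequence ending at i; dec[i] = longest strictly decreasing subsequence starting at i:
i:      1  2  3  4  5  6  7  8  9 10 11 12 13 14
a[i]:  18 15  9  8 19 21 10 11 11 23 27 12 14 17
inc:    1  1  1  1  2  3  2  3  3  4  5  4  5  6
dec:    4  3  2  1  2  2  1  1  1  2  2  1  1  1
Best peak at i=11 (value 27): inc=5, dec=2, length 5+2−1 = 6.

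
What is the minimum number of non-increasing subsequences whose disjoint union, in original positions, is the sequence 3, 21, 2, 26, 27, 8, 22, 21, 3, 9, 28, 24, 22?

Place each on the leftmost legal pile:
3 → new pile 1 (tops now [3])
21 → new pile 2 (tops now [3, 21])
2 → pile 1 (tops now [2, 21])
26 → new pile 3 (tops now [2, 21, 26])
27 → new pile 4 (tops now [2, 21, 26, 27])
8 → pile 2 (tops now [2, 8, 26, 27])
22 → pile 3 (tops now [2, 8, 22, 27])
21 → pile 3 (tops now [2, 8, 21, 27])
3 → pile 2 (tops now [2, 3, 21, 27])
9 → pile 3 (tops now [2, 3, 9, 27])
28 → new pile 5 (tops now [2, 3, 9, 27, 28])
24 → pile 4 (tops now [2, 3, 9, 24, 28])
22 → pile 4 (tops now [2, 3, 9, 22, 28])
Five piles.

5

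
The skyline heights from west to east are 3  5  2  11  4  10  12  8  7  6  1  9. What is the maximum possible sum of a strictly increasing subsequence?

Let S[i] be the best sum of a strictly increasing subsequence ending at i:
i:      1  2  3  4  5  6  7  8  9 10 11 12
a[i]:   3  5  2 11  4 10 12  8  7  6  1  9
S:      3  8  2 19  7 18 31 16 15 14  1 25
Maximum is 31 (e.g. 3 + 5 + 11 + 12).

31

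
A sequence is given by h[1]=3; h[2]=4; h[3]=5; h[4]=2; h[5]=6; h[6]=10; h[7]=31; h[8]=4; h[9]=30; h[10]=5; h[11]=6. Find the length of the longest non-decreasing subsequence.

Let dp[i] be the length of the longest such subsequence ending at index i:
i:      1  2  3  4  5  6  7  8  9 10 11
h[i]:   3  4  5  2  6 10 31  4 30  5  6
dp:     1  2  3  1  4  5  6  3  6  4  5
Maximum dp value is 6.

6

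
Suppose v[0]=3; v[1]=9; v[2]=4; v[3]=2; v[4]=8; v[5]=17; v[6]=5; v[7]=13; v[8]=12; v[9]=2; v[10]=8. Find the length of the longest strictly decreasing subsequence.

4

Negate each value so 'decreasing' becomes 'increasing', then run patience tails on the negated sequence:
-3 → extends → [-3]
-9 → replaces -3 → [-9]
-4 → extends → [-9, -4]
-2 → extends → [-9, -4, -2]
-8 → replaces -4 → [-9, -8, -2]
-17 → replaces -9 → [-17, -8, -2]
-5 → replaces -2 → [-17, -8, -5]
-13 → replaces -8 → [-17, -13, -5]
-12 → replaces -5 → [-17, -13, -12]
-2 → extends → [-17, -13, -12, -2]
-8 → replaces -2 → [-17, -13, -12, -8]
Four tails, so the longest strictly decreasing subsequence of the original has length 4.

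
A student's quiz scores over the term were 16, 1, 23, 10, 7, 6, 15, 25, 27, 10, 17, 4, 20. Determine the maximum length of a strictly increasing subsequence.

Track the smallest tail for each achievable length (strict):
16 → extends → [16]
1 → replaces 16 → [1]
23 → extends → [1, 23]
10 → replaces 23 → [1, 10]
7 → replaces 10 → [1, 7]
6 → replaces 7 → [1, 6]
15 → extends → [1, 6, 15]
25 → extends → [1, 6, 15, 25]
27 → extends → [1, 6, 15, 25, 27]
10 → replaces 15 → [1, 6, 10, 25, 27]
17 → replaces 25 → [1, 6, 10, 17, 27]
4 → replaces 6 → [1, 4, 10, 17, 27]
20 → replaces 27 → [1, 4, 10, 17, 20]
Five tails, so the longest strictly increasing subsequence has length 5 (e.g. 1, 10, 15, 25, 27).

5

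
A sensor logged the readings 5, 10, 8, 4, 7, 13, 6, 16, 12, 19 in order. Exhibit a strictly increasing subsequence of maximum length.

Patience tails give the LIS length; then backtrack through the dp parents:
5 → extends → [5]
10 → extends → [5, 10]
8 → replaces 10 → [5, 8]
4 → replaces 5 → [4, 8]
7 → replaces 8 → [4, 7]
13 → extends → [4, 7, 13]
6 → replaces 7 → [4, 6, 13]
16 → extends → [4, 6, 13, 16]
12 → replaces 13 → [4, 6, 12, 16]
19 → extends → [4, 6, 12, 16, 19]
Length 5; one witness is 5, 10, 13, 16, 19.

5, 10, 13, 16, 19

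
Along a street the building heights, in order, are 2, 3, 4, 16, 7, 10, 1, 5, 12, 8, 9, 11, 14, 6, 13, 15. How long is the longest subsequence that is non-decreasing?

9

Let dp[i] be the length of the longest such subsequence ending at index i:
i:      1  2  3  4  5  6  7  8  9 10 11 12 13 14 15 16
a[i]:   2  3  4 16  7 10  1  5 12  8  9 11 14  6 13 15
dp:     1  2  3  4  4  5  1  4  6  5  6  7  8  5  8  9
Maximum dp value is 9.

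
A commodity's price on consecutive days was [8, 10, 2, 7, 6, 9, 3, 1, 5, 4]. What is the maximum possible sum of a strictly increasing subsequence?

18

Let S[i] be the best sum of a strictly increasing subsequence ending at i:
i:      1  2  3  4  5  6  7  8  9 10
a[i]:   8 10  2  7  6  9  3  1  5  4
S:      8 18  2  9  8 18  5  1 10  9
Maximum is 18 (e.g. 8 + 10).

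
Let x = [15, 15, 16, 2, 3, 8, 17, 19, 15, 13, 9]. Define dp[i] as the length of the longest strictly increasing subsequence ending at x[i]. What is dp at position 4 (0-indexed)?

dp[i] = 1 + max{dp[j] : j<i, x[j]<x[i]} (or 1 if no such j):
i:      0  1  2  3  4  5  6  7  8  9 10
x[i]:  15 15 16  2  3  8 17 19 15 13  9
dp:     1  1  2  1  2  3  4  5  4  4  4
At index 4 the value is 2.

2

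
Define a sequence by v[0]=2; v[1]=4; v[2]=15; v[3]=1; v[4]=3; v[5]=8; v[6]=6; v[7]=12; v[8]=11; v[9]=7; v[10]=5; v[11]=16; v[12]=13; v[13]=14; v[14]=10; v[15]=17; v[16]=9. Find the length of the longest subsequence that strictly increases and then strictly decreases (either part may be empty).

8

inc[i] = longest strictly increasing subsequence ending at i; dec[i] = longest strictly decreasing subsequence starting at i:
i:      0  1  2  3  4  5  6  7  8  9 10 11 12 13 14 15 16
v[i]:   2  4 15  1  3  8  6 12 11  7  5 16 13 14 10 17  9
inc:    1  2  3  1  2  3  3  4  4  4  3  5  5  6  5  7  5
dec:    2  2  5  1  1  3  2  4  3  2  1  4  3  3  2  2  1
Best peak at i=11 (value 16): inc=5, dec=4, length 5+4−1 = 8.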